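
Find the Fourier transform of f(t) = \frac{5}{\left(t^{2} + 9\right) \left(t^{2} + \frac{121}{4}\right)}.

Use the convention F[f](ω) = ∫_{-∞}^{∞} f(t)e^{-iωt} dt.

F(ω) = \frac{4 \pi e^{- 3 \left|{\omega}\right|}}{51} - \frac{8 \pi e^{- \frac{11 \left|{\omega}\right|}{2}}}{187}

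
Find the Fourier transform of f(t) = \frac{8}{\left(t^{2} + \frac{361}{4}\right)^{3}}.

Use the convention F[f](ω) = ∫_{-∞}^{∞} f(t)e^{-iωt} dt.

F(ω) = \frac{8 \pi \left(361 \omega^{2} + 114 \left|{\omega}\right| + 12\right) e^{- \frac{19 \left|{\omega}\right|}{2}}}{2476099}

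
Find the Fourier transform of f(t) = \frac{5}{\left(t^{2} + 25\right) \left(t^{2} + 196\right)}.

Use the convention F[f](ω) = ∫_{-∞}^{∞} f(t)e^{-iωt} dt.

F(ω) = \frac{\pi \left(14 e^{9 \left|{\omega}\right|} - 5\right) e^{- 14 \left|{\omega}\right|}}{2394}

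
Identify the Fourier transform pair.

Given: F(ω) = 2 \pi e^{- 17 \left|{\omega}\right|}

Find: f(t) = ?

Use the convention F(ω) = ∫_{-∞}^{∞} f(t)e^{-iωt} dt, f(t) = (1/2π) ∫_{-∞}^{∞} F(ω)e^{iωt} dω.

f(t) = \frac{34}{t^{2} + 289}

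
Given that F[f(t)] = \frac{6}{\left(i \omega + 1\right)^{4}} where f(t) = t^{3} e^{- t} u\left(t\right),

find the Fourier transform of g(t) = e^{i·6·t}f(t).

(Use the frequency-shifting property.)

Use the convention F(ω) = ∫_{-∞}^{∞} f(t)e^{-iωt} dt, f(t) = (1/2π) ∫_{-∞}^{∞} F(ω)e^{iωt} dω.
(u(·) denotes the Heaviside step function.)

F[g](ω) = \frac{6}{\left(i \left(\omega - 6\right) + 1\right)^{4}}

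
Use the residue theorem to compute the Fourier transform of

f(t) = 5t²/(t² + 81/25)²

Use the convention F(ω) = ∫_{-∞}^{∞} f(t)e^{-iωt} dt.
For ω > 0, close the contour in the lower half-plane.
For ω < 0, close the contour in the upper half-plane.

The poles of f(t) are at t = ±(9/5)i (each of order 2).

Let g(z) = f(z)e^{-iωz}; for large |z| the factor e^{-iωz} decays in the lower half-plane when ω > 0 and in the upper half-plane when ω < 0.

Case ω > 0 (lower half-plane, clockwise contour ⇒ F(ω) = -2πi·ΣRes):
  Res_{z = - \frac{9 i}{5}} g(z) = \frac{5 i \left(5 - 9 \omega\right) e^{- \frac{9 \omega}{5}}}{36} (pole of order 2)
  F(ω) = -2πi·ΣRes = \frac{5 \pi \left(5 - 9 \omega\right) e^{- \frac{9 \omega}{5}}}{18}

Case ω < 0 (upper half-plane, counterclockwise contour ⇒ F(ω) = +2πi·ΣRes):
  Res_{z = \frac{9 i}{5}} g(z) = \frac{5 i \left(- 9 \omega - 5\right) e^{\frac{9 \omega}{5}}}{36} (pole of order 2)
  F(ω) = 2πi·ΣRes = \frac{5 \pi \left(9 \omega + 5\right) e^{\frac{9 \omega}{5}}}{18}

Both cases combine into a single formula in |ω|:

F(ω) = \frac{5 \pi \left(5 - 9 \left|{\omega}\right|\right) e^{- \frac{9 \left|{\omega}\right|}{5}}}{18}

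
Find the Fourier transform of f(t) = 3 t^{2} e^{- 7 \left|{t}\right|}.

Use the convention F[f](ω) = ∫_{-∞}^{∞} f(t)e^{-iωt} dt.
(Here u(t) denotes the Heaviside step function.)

F(ω) = \frac{84 \left(49 - 3 \omega^{2}\right)}{\left(\omega^{2} + 49\right)^{3}}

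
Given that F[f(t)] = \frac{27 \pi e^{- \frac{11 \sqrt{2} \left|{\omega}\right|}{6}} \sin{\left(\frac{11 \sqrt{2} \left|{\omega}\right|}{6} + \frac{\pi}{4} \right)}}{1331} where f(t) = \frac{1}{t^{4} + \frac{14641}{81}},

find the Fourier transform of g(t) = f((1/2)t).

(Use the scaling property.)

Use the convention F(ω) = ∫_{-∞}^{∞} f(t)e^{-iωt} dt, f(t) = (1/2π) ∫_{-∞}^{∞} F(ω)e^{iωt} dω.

F[g](ω) = \frac{54 \pi e^{- \frac{11 \sqrt{2} \left|{\omega}\right|}{3}} \sin{\left(\frac{11 \sqrt{2} \left|{\omega}\right|}{3} + \frac{\pi}{4} \right)}}{1331}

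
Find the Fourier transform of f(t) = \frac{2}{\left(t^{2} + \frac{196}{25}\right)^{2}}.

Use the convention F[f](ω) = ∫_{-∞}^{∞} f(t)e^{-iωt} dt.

F(ω) = \frac{25 \pi \left(14 \left|{\omega}\right| + 5\right) e^{- \frac{14 \left|{\omega}\right|}{5}}}{2744}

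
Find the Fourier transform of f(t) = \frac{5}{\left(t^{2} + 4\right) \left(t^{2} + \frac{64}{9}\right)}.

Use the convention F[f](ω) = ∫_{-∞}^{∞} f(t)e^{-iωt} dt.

F(ω) = \frac{45 \pi e^{- 2 \left|{\omega}\right|}}{56} - \frac{135 \pi e^{- \frac{8 \left|{\omega}\right|}{3}}}{224}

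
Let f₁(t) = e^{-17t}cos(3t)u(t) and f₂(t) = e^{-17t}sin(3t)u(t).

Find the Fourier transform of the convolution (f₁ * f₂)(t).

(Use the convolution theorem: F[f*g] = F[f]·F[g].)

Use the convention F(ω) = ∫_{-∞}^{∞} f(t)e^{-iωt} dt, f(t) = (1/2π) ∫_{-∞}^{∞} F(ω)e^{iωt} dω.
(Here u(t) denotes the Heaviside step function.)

F[f₁*f₂](ω) = \frac{3 \left(i \omega + 17\right)}{\left(\left(i \omega + 17\right)^{2} + 9\right)^{2}}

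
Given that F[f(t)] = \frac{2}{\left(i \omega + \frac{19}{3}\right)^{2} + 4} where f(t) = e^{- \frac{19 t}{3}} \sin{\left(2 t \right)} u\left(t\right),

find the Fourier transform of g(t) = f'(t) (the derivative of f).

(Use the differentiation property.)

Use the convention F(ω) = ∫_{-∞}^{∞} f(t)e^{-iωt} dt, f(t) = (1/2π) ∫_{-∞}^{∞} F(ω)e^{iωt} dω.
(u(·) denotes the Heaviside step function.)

F[g](ω) = \frac{18 i \omega}{\left(3 i \omega + 19\right)^{2} + 36}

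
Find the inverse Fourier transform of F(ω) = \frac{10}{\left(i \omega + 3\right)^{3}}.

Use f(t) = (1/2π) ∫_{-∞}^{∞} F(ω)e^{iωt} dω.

f(t) = 5 t^{2} e^{- 3 t} u\left(t\right)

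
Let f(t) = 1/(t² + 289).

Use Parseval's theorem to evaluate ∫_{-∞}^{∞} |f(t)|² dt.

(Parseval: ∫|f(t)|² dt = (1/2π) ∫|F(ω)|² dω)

∫|f(t)|² dt = \frac{\pi}{9826}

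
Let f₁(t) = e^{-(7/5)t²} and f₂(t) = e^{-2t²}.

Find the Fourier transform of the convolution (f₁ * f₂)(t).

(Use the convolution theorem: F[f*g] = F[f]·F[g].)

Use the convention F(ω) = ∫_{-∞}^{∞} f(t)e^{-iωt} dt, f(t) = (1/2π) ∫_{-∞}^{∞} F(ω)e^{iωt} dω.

F[f₁*f₂](ω) = \frac{\sqrt{70} \pi e^{- \frac{17 \omega^{2}}{56}}}{14}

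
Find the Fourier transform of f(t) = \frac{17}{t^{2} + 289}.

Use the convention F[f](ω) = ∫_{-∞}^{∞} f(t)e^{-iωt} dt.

F(ω) = \pi e^{- 17 \left|{\omega}\right|}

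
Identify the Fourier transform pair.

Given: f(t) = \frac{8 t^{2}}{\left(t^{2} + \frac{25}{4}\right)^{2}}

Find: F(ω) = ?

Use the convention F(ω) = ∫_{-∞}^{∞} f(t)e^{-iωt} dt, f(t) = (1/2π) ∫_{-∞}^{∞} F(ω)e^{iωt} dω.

F(ω) = \frac{4 \pi \left(2 - 5 \left|{\omega}\right|\right) e^{- \frac{5 \left|{\omega}\right|}{2}}}{5}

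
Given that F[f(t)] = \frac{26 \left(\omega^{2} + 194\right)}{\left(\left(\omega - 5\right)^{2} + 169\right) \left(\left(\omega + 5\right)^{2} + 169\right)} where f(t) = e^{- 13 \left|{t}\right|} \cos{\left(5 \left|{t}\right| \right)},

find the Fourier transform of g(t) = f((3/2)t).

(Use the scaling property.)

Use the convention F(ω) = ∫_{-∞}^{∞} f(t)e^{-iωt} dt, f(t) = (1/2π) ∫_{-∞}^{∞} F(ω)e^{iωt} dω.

F[g](ω) = \frac{78 \left(2 \omega^{2} + 873\right)}{4 \omega^{4} + 2592 \omega^{2} + 762129}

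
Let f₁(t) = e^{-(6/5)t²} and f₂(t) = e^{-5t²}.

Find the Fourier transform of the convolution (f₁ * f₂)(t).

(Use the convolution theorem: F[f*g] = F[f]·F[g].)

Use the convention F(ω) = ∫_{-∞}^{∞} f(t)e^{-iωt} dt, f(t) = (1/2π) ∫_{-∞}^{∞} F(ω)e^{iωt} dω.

F[f₁*f₂](ω) = \frac{\sqrt{6} \pi e^{- \frac{31 \omega^{2}}{120}}}{6}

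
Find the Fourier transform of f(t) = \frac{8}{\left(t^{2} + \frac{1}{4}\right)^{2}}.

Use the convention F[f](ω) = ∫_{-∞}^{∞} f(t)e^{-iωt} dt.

F(ω) = 16 \pi \left(\left|{\omega}\right| + 2\right) e^{- \frac{\left|{\omega}\right|}{2}}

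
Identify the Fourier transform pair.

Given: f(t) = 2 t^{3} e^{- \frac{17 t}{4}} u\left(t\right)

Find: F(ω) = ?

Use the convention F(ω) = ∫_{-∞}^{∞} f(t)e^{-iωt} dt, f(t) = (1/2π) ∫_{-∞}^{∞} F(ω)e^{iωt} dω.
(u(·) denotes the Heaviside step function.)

F(ω) = \frac{3072}{\left(4 i \omega + 17\right)^{4}}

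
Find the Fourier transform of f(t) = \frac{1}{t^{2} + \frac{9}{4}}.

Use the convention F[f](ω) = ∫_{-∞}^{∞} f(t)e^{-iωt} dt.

F(ω) = \frac{2 \pi e^{- \frac{3 \left|{\omega}\right|}{2}}}{3}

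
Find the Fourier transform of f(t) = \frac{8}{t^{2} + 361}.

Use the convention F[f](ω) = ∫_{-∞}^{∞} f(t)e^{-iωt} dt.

F(ω) = \frac{8 \pi e^{- 19 \left|{\omega}\right|}}{19}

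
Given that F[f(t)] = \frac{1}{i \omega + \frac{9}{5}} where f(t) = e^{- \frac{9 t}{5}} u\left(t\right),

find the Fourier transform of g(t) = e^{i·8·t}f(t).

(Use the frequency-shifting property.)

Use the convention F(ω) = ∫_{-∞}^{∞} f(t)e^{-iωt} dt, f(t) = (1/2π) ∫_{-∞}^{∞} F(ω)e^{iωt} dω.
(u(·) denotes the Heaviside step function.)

F[g](ω) = \frac{5}{5 i \left(\omega - 8\right) + 9}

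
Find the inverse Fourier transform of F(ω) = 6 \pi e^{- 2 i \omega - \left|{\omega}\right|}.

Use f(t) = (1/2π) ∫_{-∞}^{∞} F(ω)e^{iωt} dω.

f(t) = \frac{6}{\left(t - 2\right)^{2} + 1}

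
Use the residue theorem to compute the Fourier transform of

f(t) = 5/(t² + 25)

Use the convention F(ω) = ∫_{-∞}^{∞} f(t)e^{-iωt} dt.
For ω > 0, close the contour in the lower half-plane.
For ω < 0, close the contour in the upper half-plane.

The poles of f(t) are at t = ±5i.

Let g(z) = f(z)e^{-iωz}; for large |z| the factor e^{-iωz} decays in the lower half-plane when ω > 0 and in the upper half-plane when ω < 0.

Case ω > 0 (lower half-plane, clockwise contour ⇒ F(ω) = -2πi·ΣRes):
  Res_{z = - 5 i} g(z) = \frac{i e^{- 5 \omega}}{2}
  F(ω) = -2πi·ΣRes = \pi e^{- 5 \omega}

Case ω < 0 (upper half-plane, counterclockwise contour ⇒ F(ω) = +2πi·ΣRes):
  Res_{z = 5 i} g(z) = - \frac{i e^{5 \omega}}{2}
  F(ω) = 2πi·ΣRes = \pi e^{5 \omega}

Both cases combine into a single formula in |ω|:

F(ω) = \pi e^{- 5 \left|{\omega}\right|}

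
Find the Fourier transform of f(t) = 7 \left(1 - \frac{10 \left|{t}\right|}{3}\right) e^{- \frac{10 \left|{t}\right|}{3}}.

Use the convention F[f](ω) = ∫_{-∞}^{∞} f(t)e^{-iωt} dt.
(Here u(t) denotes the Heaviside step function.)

F(ω) = \frac{7560 \omega^{2}}{\left(9 \omega^{2} + 100\right)^{2}}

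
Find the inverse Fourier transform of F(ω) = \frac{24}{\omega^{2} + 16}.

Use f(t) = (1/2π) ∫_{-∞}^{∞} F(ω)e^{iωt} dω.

f(t) = 3 e^{- 4 \left|{t}\right|}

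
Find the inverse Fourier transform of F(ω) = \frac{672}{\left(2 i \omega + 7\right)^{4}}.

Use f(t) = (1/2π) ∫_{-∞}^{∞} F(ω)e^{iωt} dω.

f(t) = 7 t^{3} e^{- \frac{7 t}{2}} u\left(t\right)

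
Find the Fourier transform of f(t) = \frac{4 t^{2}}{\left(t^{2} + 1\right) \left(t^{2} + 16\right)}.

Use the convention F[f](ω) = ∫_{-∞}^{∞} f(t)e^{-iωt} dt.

F(ω) = \frac{4 \pi \left(4 - e^{3 \left|{\omega}\right|}\right) e^{- 4 \left|{\omega}\right|}}{15}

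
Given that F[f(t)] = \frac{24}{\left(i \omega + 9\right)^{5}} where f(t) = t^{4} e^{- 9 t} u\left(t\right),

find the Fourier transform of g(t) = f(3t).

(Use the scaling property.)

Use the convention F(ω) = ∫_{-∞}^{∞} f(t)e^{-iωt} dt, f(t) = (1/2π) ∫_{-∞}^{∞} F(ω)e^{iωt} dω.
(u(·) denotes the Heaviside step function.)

F[g](ω) = \frac{1944}{\left(i \omega + 27\right)^{5}}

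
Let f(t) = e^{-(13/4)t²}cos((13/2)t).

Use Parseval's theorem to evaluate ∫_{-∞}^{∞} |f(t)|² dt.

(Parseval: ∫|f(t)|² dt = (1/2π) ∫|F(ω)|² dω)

∫|f(t)|² dt = \frac{\sqrt{26} \sqrt{\pi} \left(1 + e^{\frac{13}{2}}\right)}{26 e^{\frac{13}{2}}}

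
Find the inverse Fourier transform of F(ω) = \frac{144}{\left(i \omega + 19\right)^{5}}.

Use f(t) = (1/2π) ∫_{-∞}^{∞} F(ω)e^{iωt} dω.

f(t) = 6 t^{4} e^{- 19 t} u\left(t\right)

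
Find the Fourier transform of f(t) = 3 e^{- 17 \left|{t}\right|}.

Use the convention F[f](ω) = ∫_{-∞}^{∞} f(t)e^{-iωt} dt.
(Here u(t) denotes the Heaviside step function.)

F(ω) = \frac{102}{\omega^{2} + 289}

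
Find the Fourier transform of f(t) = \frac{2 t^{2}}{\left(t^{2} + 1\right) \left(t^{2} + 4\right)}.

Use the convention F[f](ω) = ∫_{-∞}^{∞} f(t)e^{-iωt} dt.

F(ω) = \frac{2 \pi \left(2 - e^{\left|{\omega}\right|}\right) e^{- 2 \left|{\omega}\right|}}{3}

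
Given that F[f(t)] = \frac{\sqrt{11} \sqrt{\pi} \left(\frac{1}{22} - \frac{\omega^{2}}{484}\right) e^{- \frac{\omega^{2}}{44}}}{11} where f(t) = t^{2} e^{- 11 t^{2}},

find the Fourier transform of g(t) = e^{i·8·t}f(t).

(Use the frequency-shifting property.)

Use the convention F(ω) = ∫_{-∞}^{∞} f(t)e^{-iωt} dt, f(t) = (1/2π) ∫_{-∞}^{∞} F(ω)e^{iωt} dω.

F[g](ω) = \frac{\sqrt{11} \sqrt{\pi} \left(22 - \left(\omega - 8\right)^{2}\right) e^{- \frac{\left(\omega - 8\right)^{2}}{44}}}{5324}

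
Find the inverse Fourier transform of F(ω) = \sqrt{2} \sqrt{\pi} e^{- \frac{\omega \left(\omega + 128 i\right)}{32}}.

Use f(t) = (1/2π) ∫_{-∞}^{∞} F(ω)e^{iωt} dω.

f(t) = 4 e^{- 8 \left(t - 4\right)^{2}}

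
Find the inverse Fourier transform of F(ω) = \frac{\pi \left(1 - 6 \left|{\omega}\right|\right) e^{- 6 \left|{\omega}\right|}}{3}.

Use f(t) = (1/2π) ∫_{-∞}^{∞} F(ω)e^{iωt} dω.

f(t) = \frac{4 t^{2}}{\left(t^{2} + 36\right)^{2}}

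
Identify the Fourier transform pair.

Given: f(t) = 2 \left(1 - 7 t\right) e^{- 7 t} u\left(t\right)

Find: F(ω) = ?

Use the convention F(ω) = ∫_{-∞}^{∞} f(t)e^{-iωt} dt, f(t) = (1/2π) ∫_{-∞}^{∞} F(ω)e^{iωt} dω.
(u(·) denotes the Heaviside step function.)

F(ω) = \frac{2 i \omega}{- \omega^{2} + 14 i \omega + 49}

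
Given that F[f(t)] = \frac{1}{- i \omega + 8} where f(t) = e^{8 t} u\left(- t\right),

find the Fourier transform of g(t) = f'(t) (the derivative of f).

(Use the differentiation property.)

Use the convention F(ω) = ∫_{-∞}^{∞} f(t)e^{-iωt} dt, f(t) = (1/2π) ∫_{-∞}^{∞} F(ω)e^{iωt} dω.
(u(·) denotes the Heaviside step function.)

F[g](ω) = - \frac{\omega}{\omega + 8 i}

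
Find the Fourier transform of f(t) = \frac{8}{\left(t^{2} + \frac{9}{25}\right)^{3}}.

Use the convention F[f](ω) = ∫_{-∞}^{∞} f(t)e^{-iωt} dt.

F(ω) = \frac{125 \pi \left(3 \omega^{2} + 15 \left|{\omega}\right| + 25\right) e^{- \frac{3 \left|{\omega}\right|}{5}}}{81}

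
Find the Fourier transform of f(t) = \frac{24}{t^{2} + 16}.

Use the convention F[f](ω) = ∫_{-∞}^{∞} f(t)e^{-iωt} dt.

F(ω) = 6 \pi e^{- 4 \left|{\omega}\right|}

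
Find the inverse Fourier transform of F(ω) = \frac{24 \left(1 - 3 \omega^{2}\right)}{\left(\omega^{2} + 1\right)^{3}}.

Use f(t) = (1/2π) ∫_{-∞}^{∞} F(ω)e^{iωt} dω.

f(t) = 6 t^{2} e^{- \left|{t}\right|}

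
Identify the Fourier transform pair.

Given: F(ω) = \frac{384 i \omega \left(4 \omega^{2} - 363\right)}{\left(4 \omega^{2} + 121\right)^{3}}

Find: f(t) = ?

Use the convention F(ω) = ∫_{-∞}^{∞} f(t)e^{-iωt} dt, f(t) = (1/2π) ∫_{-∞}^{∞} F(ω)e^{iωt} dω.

f(t) = 6 t e^{- \frac{11 \left|{t}\right|}{2}} \left|{t}\right|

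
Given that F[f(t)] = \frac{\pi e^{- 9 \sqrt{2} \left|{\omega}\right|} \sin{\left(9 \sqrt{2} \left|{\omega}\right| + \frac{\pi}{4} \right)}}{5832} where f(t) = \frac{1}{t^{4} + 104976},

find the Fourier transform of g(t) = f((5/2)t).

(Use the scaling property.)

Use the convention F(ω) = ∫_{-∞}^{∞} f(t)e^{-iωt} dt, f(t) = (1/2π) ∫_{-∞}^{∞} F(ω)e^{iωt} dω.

F[g](ω) = \frac{\pi e^{- \frac{18 \sqrt{2} \left|{\omega}\right|}{5}} \sin{\left(\frac{18 \sqrt{2} \left|{\omega}\right|}{5} + \frac{\pi}{4} \right)}}{14580}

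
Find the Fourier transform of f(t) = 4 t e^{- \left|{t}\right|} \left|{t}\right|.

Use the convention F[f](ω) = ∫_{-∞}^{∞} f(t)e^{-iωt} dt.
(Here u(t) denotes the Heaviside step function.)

F(ω) = \frac{16 i \omega \left(\omega^{2} - 3\right)}{\left(\omega^{2} + 1\right)^{3}}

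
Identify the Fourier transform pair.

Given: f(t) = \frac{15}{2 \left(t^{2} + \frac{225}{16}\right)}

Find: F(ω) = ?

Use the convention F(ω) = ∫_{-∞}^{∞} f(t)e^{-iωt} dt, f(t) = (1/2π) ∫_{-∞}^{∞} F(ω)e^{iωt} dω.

F(ω) = 2 \pi e^{- \frac{15 \left|{\omega}\right|}{4}}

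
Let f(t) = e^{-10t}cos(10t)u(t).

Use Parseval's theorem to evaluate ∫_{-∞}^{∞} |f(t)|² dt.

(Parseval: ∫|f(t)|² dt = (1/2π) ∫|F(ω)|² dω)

∫|f(t)|² dt = \frac{3}{80}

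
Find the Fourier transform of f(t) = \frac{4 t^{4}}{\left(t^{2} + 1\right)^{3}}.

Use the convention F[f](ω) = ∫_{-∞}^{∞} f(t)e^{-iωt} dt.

F(ω) = \frac{\pi \left(\omega^{2} - 5 \left|{\omega}\right| + 3\right) e^{- \left|{\omega}\right|}}{2}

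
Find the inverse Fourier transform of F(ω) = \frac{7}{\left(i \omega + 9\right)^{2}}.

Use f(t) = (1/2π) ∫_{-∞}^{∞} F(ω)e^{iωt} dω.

f(t) = 7 t e^{- 9 t} u\left(t\right)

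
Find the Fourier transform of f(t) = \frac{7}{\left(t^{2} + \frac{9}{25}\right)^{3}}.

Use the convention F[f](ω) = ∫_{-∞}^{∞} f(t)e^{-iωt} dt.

F(ω) = \frac{875 \pi \left(3 \omega^{2} + 15 \left|{\omega}\right| + 25\right) e^{- \frac{3 \left|{\omega}\right|}{5}}}{648}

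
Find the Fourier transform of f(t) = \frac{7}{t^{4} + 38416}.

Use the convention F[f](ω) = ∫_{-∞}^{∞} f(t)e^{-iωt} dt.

F(ω) = \frac{\pi e^{- 7 \sqrt{2} \left|{\omega}\right|} \sin{\left(7 \sqrt{2} \left|{\omega}\right| + \frac{\pi}{4} \right)}}{392}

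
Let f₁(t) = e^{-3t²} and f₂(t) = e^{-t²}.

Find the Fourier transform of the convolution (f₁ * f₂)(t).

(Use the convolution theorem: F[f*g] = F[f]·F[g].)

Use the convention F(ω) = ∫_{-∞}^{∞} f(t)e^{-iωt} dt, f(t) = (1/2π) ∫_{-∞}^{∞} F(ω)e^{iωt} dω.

F[f₁*f₂](ω) = \frac{\sqrt{3} \pi e^{- \frac{\omega^{2}}{3}}}{3}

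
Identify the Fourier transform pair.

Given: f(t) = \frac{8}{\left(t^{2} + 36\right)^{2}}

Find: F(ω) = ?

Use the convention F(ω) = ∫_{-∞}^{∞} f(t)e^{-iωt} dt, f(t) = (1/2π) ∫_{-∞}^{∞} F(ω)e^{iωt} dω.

F(ω) = \frac{\pi \left(6 \left|{\omega}\right| + 1\right) e^{- 6 \left|{\omega}\right|}}{54}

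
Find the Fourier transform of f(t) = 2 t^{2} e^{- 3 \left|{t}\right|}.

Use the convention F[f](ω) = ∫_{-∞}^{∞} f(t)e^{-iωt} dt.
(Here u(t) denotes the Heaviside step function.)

F(ω) = \frac{72 \left(3 - \omega^{2}\right)}{\left(\omega^{2} + 9\right)^{3}}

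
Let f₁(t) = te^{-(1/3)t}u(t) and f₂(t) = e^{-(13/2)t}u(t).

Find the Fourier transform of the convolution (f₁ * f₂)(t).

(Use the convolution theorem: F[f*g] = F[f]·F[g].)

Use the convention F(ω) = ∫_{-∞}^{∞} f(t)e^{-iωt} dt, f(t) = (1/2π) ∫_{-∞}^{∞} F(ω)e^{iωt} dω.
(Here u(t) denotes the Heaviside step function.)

F[f₁*f₂](ω) = \frac{18}{\left(2 i \omega + 13\right) \left(3 i \omega + 1\right)^{2}}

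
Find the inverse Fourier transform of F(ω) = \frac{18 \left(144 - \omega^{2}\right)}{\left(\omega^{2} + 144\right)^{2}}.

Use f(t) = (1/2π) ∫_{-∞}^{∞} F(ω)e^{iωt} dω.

f(t) = 9 e^{- 12 \left|{t}\right|} \left|{t}\right|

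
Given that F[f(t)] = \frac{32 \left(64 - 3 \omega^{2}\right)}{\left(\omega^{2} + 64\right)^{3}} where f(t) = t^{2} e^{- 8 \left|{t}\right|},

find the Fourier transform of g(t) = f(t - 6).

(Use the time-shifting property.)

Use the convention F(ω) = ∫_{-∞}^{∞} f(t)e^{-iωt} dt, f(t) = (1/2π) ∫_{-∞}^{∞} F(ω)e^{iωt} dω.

F[g](ω) = \frac{32 \left(64 - 3 \omega^{2}\right) e^{- 6 i \omega}}{\left(\omega^{2} + 64\right)^{3}}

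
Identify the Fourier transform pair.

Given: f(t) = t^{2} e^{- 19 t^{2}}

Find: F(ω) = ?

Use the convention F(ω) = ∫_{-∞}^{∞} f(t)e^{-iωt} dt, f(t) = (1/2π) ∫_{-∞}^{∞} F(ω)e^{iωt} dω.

F(ω) = \frac{\sqrt{19} \sqrt{\pi} \left(38 - \omega^{2}\right) e^{- \frac{\omega^{2}}{76}}}{27436}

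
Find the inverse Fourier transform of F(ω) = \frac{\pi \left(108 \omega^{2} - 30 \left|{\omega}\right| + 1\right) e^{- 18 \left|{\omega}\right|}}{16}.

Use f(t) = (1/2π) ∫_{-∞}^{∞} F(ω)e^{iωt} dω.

f(t) = \frac{3 t^{4}}{\left(t^{2} + 324\right)^{3}}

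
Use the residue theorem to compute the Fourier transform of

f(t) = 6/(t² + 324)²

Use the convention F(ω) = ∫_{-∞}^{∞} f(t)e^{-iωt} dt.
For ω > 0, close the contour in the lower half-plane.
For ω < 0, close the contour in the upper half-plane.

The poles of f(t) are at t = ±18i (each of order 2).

Let g(z) = f(z)e^{-iωz}; for large |z| the factor e^{-iωz} decays in the lower half-plane when ω > 0 and in the upper half-plane when ω < 0.

Case ω > 0 (lower half-plane, clockwise contour ⇒ F(ω) = -2πi·ΣRes):
  Res_{z = - 18 i} g(z) = \frac{i \left(18 \omega + 1\right) e^{- 18 \omega}}{3888} (pole of order 2)
  F(ω) = -2πi·ΣRes = \frac{\pi \left(18 \omega + 1\right) e^{- 18 \omega}}{1944}

Case ω < 0 (upper half-plane, counterclockwise contour ⇒ F(ω) = +2πi·ΣRes):
  Res_{z = 18 i} g(z) = \frac{i \left(18 \omega - 1\right) e^{18 \omega}}{3888} (pole of order 2)
  F(ω) = 2πi·ΣRes = \frac{\pi \left(1 - 18 \omega\right) e^{18 \omega}}{1944}

Both cases combine into a single formula in |ω|:

F(ω) = \frac{\pi \left(18 \left|{\omega}\right| + 1\right) e^{- 18 \left|{\omega}\right|}}{1944}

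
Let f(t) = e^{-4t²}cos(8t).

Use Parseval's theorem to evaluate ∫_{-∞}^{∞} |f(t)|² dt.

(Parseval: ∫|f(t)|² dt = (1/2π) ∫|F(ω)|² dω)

∫|f(t)|² dt = \frac{\sqrt{2} \sqrt{\pi} \left(1 + e^{8}\right)}{8 e^{8}}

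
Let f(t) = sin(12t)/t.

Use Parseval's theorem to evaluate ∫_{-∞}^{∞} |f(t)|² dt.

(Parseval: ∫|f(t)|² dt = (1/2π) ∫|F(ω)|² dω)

∫|f(t)|² dt = 12 \pi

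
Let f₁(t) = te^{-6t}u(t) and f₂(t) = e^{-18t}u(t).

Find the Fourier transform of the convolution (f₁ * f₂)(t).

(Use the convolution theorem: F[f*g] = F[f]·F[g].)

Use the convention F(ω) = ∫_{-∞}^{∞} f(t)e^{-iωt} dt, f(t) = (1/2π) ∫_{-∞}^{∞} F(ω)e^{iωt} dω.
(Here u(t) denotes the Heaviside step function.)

F[f₁*f₂](ω) = \frac{1}{\left(i \omega + 6\right)^{2} \left(i \omega + 18\right)}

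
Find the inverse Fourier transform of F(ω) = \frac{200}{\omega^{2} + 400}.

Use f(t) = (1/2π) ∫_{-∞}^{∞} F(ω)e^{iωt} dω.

f(t) = 5 e^{- 20 \left|{t}\right|}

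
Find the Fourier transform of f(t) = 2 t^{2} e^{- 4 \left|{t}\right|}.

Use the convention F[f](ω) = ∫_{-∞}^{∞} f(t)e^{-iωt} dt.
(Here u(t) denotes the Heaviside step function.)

F(ω) = \frac{32 \left(16 - 3 \omega^{2}\right)}{\left(\omega^{2} + 16\right)^{3}}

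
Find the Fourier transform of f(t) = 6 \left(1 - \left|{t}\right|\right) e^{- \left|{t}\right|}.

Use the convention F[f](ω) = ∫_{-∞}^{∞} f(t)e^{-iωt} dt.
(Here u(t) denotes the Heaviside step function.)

F(ω) = \frac{24 \omega^{2}}{\left(\omega^{2} + 1\right)^{2}}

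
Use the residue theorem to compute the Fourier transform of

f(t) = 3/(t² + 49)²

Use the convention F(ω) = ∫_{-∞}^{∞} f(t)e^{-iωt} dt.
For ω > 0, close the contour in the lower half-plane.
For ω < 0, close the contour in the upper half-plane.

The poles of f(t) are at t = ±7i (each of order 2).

Let g(z) = f(z)e^{-iωz}; for large |z| the factor e^{-iωz} decays in the lower half-plane when ω > 0 and in the upper half-plane when ω < 0.

Case ω > 0 (lower half-plane, clockwise contour ⇒ F(ω) = -2πi·ΣRes):
  Res_{z = - 7 i} g(z) = \frac{3 i \left(7 \omega + 1\right) e^{- 7 \omega}}{1372} (pole of order 2)
  F(ω) = -2πi·ΣRes = \frac{3 \pi \left(7 \omega + 1\right) e^{- 7 \omega}}{686}

Case ω < 0 (upper half-plane, counterclockwise contour ⇒ F(ω) = +2πi·ΣRes):
  Res_{z = 7 i} g(z) = \frac{3 i \left(7 \omega - 1\right) e^{7 \omega}}{1372} (pole of order 2)
  F(ω) = 2πi·ΣRes = \frac{3 \pi \left(1 - 7 \omega\right) e^{7 \omega}}{686}

Both cases combine into a single formula in |ω|:

F(ω) = \frac{3 \pi \left(7 \left|{\omega}\right| + 1\right) e^{- 7 \left|{\omega}\right|}}{686}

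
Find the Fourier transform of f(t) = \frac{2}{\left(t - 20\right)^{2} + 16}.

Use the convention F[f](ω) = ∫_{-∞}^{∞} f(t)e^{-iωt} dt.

F(ω) = \frac{\pi e^{- 20 i \omega - 4 \left|{\omega}\right|}}{2}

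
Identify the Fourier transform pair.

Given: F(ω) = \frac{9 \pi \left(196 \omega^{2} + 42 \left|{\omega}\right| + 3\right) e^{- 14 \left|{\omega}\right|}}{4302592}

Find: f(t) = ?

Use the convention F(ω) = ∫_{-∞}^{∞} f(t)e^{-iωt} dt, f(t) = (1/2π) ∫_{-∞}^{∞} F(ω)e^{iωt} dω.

f(t) = \frac{9}{\left(t^{2} + 196\right)^{3}}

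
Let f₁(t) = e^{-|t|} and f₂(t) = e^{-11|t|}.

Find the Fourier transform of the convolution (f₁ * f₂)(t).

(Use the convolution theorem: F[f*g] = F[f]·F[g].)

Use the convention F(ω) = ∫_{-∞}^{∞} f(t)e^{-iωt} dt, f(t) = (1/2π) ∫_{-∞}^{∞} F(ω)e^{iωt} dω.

F[f₁*f₂](ω) = \frac{44}{\left(\omega^{2} + 1\right) \left(\omega^{2} + 121\right)}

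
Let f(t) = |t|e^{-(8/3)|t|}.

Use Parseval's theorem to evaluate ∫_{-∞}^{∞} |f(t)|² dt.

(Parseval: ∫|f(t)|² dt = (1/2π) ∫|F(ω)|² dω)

∫|f(t)|² dt = \frac{27}{1024}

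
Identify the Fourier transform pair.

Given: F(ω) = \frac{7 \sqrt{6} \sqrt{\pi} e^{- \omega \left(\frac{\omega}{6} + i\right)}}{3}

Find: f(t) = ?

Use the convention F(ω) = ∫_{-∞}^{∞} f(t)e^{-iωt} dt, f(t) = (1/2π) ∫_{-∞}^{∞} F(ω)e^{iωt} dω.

f(t) = 7 e^{- \frac{3 \left(t - 1\right)^{2}}{2}}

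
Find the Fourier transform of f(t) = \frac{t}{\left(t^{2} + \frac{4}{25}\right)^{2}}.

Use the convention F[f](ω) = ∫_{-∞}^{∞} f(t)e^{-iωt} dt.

F(ω) = - \frac{5 i \pi \omega e^{- \frac{2 \left|{\omega}\right|}{5}}}{4}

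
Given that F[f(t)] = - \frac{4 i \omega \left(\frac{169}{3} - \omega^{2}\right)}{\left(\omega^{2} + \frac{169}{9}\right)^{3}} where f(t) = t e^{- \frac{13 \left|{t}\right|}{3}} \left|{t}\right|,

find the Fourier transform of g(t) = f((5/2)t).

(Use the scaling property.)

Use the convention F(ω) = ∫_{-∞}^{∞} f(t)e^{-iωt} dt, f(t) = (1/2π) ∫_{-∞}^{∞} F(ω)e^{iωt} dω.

F[g](ω) = \frac{97200 i \omega \left(12 \omega^{2} - 4225\right)}{\left(36 \omega^{2} + 4225\right)^{3}}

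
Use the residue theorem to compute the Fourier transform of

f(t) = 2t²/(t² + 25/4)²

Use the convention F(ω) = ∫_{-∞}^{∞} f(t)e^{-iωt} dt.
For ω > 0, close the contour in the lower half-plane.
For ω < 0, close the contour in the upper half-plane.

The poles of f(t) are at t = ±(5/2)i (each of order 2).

Let g(z) = f(z)e^{-iωz}; for large |z| the factor e^{-iωz} decays in the lower half-plane when ω > 0 and in the upper half-plane when ω < 0.

Case ω > 0 (lower half-plane, clockwise contour ⇒ F(ω) = -2πi·ΣRes):
  Res_{z = - \frac{5 i}{2}} g(z) = \frac{i \left(2 - 5 \omega\right) e^{- \frac{5 \omega}{2}}}{10} (pole of order 2)
  F(ω) = -2πi·ΣRes = \frac{\pi \left(2 - 5 \omega\right) e^{- \frac{5 \omega}{2}}}{5}

Case ω < 0 (upper half-plane, counterclockwise contour ⇒ F(ω) = +2πi·ΣRes):
  Res_{z = \frac{5 i}{2}} g(z) = \frac{i \left(- 5 \omega - 2\right) e^{\frac{5 \omega}{2}}}{10} (pole of order 2)
  F(ω) = 2πi·ΣRes = \frac{\pi \left(5 \omega + 2\right) e^{\frac{5 \omega}{2}}}{5}

Both cases combine into a single formula in |ω|:

F(ω) = \frac{\pi \left(2 - 5 \left|{\omega}\right|\right) e^{- \frac{5 \left|{\omega}\right|}{2}}}{5}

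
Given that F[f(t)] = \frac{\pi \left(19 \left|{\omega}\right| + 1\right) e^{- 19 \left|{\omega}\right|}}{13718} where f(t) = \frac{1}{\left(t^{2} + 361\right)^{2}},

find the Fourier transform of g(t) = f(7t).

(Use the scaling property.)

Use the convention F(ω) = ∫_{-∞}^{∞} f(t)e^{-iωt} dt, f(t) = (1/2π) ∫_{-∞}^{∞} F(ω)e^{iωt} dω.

F[g](ω) = \frac{\pi \left(19 \left|{\omega}\right| + 7\right) e^{- \frac{19 \left|{\omega}\right|}{7}}}{672182}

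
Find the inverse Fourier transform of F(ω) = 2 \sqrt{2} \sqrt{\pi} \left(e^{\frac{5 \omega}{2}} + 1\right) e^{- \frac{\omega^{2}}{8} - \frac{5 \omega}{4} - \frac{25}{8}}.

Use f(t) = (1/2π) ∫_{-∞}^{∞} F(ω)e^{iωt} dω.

f(t) = 8 e^{- 2 t^{2}} \cos{\left(5 t \right)}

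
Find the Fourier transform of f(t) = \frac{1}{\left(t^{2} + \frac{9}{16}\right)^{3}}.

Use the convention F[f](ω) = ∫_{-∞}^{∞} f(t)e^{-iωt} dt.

F(ω) = \frac{8 \pi \left(3 \omega^{2} + 12 \left|{\omega}\right| + 16\right) e^{- \frac{3 \left|{\omega}\right|}{4}}}{81}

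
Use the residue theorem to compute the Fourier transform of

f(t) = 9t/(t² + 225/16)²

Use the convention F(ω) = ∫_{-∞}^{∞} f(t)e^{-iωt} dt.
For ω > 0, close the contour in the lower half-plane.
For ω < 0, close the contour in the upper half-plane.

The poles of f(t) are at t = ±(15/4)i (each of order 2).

Let g(z) = f(z)e^{-iωz}; for large |z| the factor e^{-iωz} decays in the lower half-plane when ω > 0 and in the upper half-plane when ω < 0.

Case ω > 0 (lower half-plane, clockwise contour ⇒ F(ω) = -2πi·ΣRes):
  Res_{z = - \frac{15 i}{4}} g(z) = \frac{3 \omega e^{- \frac{15 \omega}{4}}}{5} (pole of order 2)
  F(ω) = -2πi·ΣRes = - \frac{6 i \pi \omega e^{- \frac{15 \omega}{4}}}{5}

Case ω < 0 (upper half-plane, counterclockwise contour ⇒ F(ω) = +2πi·ΣRes):
  Res_{z = \frac{15 i}{4}} g(z) = - \frac{3 \omega e^{\frac{15 \omega}{4}}}{5} (pole of order 2)
  F(ω) = 2πi·ΣRes = - \frac{6 i \pi \omega e^{\frac{15 \omega}{4}}}{5}

Both cases combine into a single formula in |ω|:

F(ω) = - \frac{6 i \pi \omega e^{- \frac{15 \left|{\omega}\right|}{4}}}{5}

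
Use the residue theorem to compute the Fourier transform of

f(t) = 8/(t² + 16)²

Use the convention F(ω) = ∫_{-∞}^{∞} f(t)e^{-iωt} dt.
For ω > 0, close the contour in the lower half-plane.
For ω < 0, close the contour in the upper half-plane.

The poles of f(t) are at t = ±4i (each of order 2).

Let g(z) = f(z)e^{-iωz}; for large |z| the factor e^{-iωz} decays in the lower half-plane when ω > 0 and in the upper half-plane when ω < 0.

Case ω > 0 (lower half-plane, clockwise contour ⇒ F(ω) = -2πi·ΣRes):
  Res_{z = - 4 i} g(z) = \frac{i \left(4 \omega + 1\right) e^{- 4 \omega}}{32} (pole of order 2)
  F(ω) = -2πi·ΣRes = \frac{\pi \left(4 \omega + 1\right) e^{- 4 \omega}}{16}

Case ω < 0 (upper half-plane, counterclockwise contour ⇒ F(ω) = +2πi·ΣRes):
  Res_{z = 4 i} g(z) = \frac{i \left(4 \omega - 1\right) e^{4 \omega}}{32} (pole of order 2)
  F(ω) = 2πi·ΣRes = \frac{\pi \left(1 - 4 \omega\right) e^{4 \omega}}{16}

Both cases combine into a single formula in |ω|:

F(ω) = \frac{\pi \left(4 \left|{\omega}\right| + 1\right) e^{- 4 \left|{\omega}\right|}}{16}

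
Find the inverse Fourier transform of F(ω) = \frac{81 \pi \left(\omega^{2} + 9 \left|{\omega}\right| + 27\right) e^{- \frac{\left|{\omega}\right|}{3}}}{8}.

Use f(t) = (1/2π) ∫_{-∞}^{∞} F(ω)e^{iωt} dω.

f(t) = \frac{3}{\left(t^{2} + \frac{1}{9}\right)^{3}}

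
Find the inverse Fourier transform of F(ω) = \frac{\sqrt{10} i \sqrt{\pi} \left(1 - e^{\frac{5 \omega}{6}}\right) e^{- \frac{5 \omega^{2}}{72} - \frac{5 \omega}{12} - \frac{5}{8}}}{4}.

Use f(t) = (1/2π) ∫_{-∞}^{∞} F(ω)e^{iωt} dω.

f(t) = 3 e^{- \frac{18 t^{2}}{5}} \sin{\left(3 t \right)}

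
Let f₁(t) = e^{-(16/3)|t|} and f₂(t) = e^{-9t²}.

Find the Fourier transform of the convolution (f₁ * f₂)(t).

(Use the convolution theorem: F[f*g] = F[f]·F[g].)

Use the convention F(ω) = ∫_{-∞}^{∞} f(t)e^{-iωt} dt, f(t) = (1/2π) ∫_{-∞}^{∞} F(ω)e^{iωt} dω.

F[f₁*f₂](ω) = \frac{32 \sqrt{\pi} e^{- \frac{\omega^{2}}{36}}}{9 \omega^{2} + 256}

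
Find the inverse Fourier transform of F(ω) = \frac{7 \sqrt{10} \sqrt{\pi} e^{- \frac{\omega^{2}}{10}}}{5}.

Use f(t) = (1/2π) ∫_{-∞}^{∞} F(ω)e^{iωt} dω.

f(t) = 7 e^{- \frac{5 t^{2}}{2}}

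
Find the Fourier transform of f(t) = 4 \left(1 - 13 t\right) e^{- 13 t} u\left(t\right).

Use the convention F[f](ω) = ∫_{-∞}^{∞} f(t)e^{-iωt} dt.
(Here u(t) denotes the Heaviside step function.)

F(ω) = \frac{4 i \omega}{- \omega^{2} + 26 i \omega + 169}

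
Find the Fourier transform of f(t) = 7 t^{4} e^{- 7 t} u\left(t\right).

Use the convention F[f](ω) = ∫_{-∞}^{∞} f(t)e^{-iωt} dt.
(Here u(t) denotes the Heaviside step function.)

F(ω) = \frac{168}{\left(i \omega + 7\right)^{5}}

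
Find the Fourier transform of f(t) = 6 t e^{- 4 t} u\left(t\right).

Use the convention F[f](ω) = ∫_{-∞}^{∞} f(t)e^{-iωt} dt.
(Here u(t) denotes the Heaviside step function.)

F(ω) = \frac{6}{\left(i \omega + 4\right)^{2}}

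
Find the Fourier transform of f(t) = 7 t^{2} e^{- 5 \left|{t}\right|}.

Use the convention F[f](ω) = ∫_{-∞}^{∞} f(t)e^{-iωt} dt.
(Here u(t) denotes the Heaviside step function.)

F(ω) = \frac{140 \left(25 - 3 \omega^{2}\right)}{\left(\omega^{2} + 25\right)^{3}}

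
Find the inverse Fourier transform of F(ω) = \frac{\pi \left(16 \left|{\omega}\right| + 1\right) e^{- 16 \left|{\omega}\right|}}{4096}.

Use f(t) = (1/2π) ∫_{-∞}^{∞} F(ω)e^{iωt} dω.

f(t) = \frac{2}{\left(t^{2} + 256\right)^{2}}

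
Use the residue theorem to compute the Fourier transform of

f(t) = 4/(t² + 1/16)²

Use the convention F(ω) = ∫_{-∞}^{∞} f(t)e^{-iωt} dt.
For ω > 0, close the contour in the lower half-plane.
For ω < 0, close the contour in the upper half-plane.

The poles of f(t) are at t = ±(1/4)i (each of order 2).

Let g(z) = f(z)e^{-iωz}; for large |z| the factor e^{-iωz} decays in the lower half-plane when ω > 0 and in the upper half-plane when ω < 0.

Case ω > 0 (lower half-plane, clockwise contour ⇒ F(ω) = -2πi·ΣRes):
  Res_{z = - \frac{i}{4}} g(z) = 16 i \left(\omega + 4\right) e^{- \frac{\omega}{4}} (pole of order 2)
  F(ω) = -2πi·ΣRes = 32 \pi \left(\omega + 4\right) e^{- \frac{\omega}{4}}

Case ω < 0 (upper half-plane, counterclockwise contour ⇒ F(ω) = +2πi·ΣRes):
  Res_{z = \frac{i}{4}} g(z) = 16 i \left(\omega - 4\right) e^{\frac{\omega}{4}} (pole of order 2)
  F(ω) = 2πi·ΣRes = 32 \pi \left(4 - \omega\right) e^{\frac{\omega}{4}}

Both cases combine into a single formula in |ω|:

F(ω) = 32 \pi \left(\left|{\omega}\right| + 4\right) e^{- \frac{\left|{\omega}\right|}{4}}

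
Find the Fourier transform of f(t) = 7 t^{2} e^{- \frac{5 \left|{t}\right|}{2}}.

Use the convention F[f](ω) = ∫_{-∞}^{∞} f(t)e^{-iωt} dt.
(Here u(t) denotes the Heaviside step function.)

F(ω) = \frac{1120 \left(25 - 12 \omega^{2}\right)}{\left(4 \omega^{2} + 25\right)^{3}}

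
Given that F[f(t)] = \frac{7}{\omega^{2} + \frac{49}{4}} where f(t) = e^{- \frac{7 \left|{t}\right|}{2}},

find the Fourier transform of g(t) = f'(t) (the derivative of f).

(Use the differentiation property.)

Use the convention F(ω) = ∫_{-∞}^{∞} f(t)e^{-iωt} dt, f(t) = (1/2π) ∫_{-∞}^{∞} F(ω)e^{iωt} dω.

F[g](ω) = \frac{28 i \omega}{4 \omega^{2} + 49}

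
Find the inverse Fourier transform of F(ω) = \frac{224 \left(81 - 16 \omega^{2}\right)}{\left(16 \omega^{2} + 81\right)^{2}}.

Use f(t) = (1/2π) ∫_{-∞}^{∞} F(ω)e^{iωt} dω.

f(t) = 7 e^{- \frac{9 \left|{t}\right|}{4}} \left|{t}\right|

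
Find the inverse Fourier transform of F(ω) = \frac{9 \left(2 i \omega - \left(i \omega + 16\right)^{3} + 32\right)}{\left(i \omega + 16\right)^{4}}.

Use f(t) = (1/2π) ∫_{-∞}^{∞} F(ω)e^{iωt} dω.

f(t) = 9 \left(t^{2} - 1\right) e^{- 16 t} u\left(t\right)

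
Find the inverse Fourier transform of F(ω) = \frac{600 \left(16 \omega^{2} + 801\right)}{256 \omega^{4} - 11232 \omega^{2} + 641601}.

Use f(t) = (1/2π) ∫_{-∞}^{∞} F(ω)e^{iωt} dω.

f(t) = 5 e^{- \frac{15 \left|{t}\right|}{4}} \cos{\left(6 \left|{t}\right| \right)}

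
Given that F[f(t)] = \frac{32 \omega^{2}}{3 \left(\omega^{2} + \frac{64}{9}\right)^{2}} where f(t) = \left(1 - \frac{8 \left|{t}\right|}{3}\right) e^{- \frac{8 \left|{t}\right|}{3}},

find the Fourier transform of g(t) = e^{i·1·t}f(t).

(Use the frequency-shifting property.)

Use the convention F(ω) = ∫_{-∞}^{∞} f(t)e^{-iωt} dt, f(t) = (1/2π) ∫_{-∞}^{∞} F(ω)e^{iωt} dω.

F[g](ω) = \frac{864 \left(\omega - 1\right)^{2}}{\left(9 \left(\omega - 1\right)^{2} + 64\right)^{2}}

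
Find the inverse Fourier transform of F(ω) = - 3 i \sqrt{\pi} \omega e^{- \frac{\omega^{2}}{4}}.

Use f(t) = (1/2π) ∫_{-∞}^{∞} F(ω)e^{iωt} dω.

f(t) = 6 t e^{- t^{2}}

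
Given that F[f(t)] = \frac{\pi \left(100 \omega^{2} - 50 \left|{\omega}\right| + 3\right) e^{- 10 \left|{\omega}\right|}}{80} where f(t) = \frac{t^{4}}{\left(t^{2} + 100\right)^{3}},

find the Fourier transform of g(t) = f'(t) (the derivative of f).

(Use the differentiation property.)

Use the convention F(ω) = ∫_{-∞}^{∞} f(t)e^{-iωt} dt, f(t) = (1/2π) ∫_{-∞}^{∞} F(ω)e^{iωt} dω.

F[g](ω) = \frac{i \pi \omega \left(100 \omega^{2} - 50 \left|{\omega}\right| + 3\right) e^{- 10 \left|{\omega}\right|}}{80}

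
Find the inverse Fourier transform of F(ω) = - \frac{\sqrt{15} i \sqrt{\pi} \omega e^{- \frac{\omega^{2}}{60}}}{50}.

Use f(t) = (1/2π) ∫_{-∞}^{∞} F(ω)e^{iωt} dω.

f(t) = 9 t e^{- 15 t^{2}}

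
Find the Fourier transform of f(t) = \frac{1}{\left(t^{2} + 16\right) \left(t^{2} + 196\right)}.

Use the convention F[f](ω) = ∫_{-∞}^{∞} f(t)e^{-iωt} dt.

F(ω) = \frac{\pi \left(7 e^{10 \left|{\omega}\right|} - 2\right) e^{- 14 \left|{\omega}\right|}}{5040}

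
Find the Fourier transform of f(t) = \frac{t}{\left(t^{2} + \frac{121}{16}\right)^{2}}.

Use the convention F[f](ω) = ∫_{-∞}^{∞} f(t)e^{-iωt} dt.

F(ω) = - \frac{2 i \pi \omega e^{- \frac{11 \left|{\omega}\right|}{4}}}{11}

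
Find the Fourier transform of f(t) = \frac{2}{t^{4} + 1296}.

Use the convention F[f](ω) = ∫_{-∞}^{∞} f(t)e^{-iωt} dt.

F(ω) = \frac{\pi e^{- 3 \sqrt{2} \left|{\omega}\right|} \sin{\left(3 \sqrt{2} \left|{\omega}\right| + \frac{\pi}{4} \right)}}{108}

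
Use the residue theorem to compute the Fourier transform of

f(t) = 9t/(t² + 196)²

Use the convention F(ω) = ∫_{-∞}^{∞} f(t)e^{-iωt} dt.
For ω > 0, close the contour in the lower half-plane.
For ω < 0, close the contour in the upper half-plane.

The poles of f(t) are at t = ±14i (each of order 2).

Let g(z) = f(z)e^{-iωz}; for large |z| the factor e^{-iωz} decays in the lower half-plane when ω > 0 and in the upper half-plane when ω < 0.

Case ω > 0 (lower half-plane, clockwise contour ⇒ F(ω) = -2πi·ΣRes):
  Res_{z = - 14 i} g(z) = \frac{9 \omega e^{- 14 \omega}}{56} (pole of order 2)
  F(ω) = -2πi·ΣRes = - \frac{9 i \pi \omega e^{- 14 \omega}}{28}

Case ω < 0 (upper half-plane, counterclockwise contour ⇒ F(ω) = +2πi·ΣRes):
  Res_{z = 14 i} g(z) = - \frac{9 \omega e^{14 \omega}}{56} (pole of order 2)
  F(ω) = 2πi·ΣRes = - \frac{9 i \pi \omega e^{14 \omega}}{28}

Both cases combine into a single formula in |ω|:

F(ω) = - \frac{9 i \pi \omega e^{- 14 \left|{\omega}\right|}}{28}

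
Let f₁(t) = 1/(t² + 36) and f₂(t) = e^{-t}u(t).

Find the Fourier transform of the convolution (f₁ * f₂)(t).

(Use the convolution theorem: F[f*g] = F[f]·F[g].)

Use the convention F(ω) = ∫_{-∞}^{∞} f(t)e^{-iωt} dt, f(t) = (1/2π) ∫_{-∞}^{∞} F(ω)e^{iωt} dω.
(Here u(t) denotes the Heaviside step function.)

F[f₁*f₂](ω) = \frac{\pi e^{- 6 \left|{\omega}\right|}}{6 \left(i \omega + 1\right)}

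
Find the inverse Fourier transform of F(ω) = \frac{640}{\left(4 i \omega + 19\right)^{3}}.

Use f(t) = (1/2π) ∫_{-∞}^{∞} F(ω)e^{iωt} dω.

f(t) = 5 t^{2} e^{- \frac{19 t}{4}} u\left(t\right)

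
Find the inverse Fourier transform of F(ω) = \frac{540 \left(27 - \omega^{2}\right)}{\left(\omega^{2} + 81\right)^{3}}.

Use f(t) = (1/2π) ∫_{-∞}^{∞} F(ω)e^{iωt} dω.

f(t) = 5 t^{2} e^{- 9 \left|{t}\right|}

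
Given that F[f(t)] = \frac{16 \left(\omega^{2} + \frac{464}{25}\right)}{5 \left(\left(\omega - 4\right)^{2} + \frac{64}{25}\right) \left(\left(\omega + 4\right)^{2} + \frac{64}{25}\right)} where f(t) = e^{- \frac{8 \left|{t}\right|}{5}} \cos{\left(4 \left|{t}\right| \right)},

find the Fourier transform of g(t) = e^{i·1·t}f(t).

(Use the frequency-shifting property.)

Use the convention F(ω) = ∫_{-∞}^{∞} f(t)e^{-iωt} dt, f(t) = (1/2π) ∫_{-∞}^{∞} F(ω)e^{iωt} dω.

F[g](ω) = \frac{80 \left(25 \left(\omega - 1\right)^{2} + 464\right)}{\left(25 \left(\omega - 5\right)^{2} + 64\right) \left(25 \left(\omega + 3\right)^{2} + 64\right)}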